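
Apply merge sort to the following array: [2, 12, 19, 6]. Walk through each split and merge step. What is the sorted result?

Merge sort trace:

Split: [2, 12, 19, 6] -> [2, 12] and [19, 6]
  Split: [2, 12] -> [2] and [12]
  Merge: [2] + [12] -> [2, 12]
  Split: [19, 6] -> [19] and [6]
  Merge: [19] + [6] -> [6, 19]
Merge: [2, 12] + [6, 19] -> [2, 6, 12, 19]

Final sorted array: [2, 6, 12, 19]

The merge sort proceeds by recursively splitting the array and merging sorted halves.
After all merges, the sorted array is [2, 6, 12, 19].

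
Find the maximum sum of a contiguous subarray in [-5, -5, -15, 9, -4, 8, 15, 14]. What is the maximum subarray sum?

Using Kadane's algorithm on [-5, -5, -15, 9, -4, 8, 15, 14]:

Scanning through the array:
Position 1 (value -5): max_ending_here = -5, max_so_far = -5
Position 2 (value -15): max_ending_here = -15, max_so_far = -5
Position 3 (value 9): max_ending_here = 9, max_so_far = 9
Position 4 (value -4): max_ending_here = 5, max_so_far = 9
Position 5 (value 8): max_ending_here = 13, max_so_far = 13
Position 6 (value 15): max_ending_here = 28, max_so_far = 28
Position 7 (value 14): max_ending_here = 42, max_so_far = 42

Maximum subarray: [9, -4, 8, 15, 14]
Maximum sum: 42

The maximum subarray is [9, -4, 8, 15, 14] with sum 42. This subarray runs from index 3 to index 7.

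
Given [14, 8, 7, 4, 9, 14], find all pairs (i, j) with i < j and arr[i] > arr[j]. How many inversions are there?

Finding inversions in [14, 8, 7, 4, 9, 14]:

(0, 1): arr[0]=14 > arr[1]=8
(0, 2): arr[0]=14 > arr[2]=7
(0, 3): arr[0]=14 > arr[3]=4
(0, 4): arr[0]=14 > arr[4]=9
(1, 2): arr[1]=8 > arr[2]=7
(1, 3): arr[1]=8 > arr[3]=4
(2, 3): arr[2]=7 > arr[3]=4

Total inversions: 7

The array has 7 inversion(s): (0,1), (0,2), (0,3), (0,4), (1,2), (1,3), (2,3). Each pair (i,j) satisfies i < j and arr[i] > arr[j].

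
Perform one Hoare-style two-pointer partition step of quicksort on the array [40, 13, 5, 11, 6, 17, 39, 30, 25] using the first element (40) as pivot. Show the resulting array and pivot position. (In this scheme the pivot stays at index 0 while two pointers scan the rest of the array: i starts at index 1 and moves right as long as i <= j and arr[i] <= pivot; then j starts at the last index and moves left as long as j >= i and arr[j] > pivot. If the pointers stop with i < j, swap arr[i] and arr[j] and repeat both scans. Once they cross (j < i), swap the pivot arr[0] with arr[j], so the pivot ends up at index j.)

Hoare-style two-pointer partition with pivot = 40:

Initial array: [40, 13, 5, 11, 6, 17, 39, 30, 25]

Pointers start at i = 1, j = 8.
i ends at 9, j ends at 8: the pointers have crossed (j < i), so scanning stops.

Swap pivot arr[0] with arr[8] to place pivot at position 8: [25, 13, 5, 11, 6, 17, 39, 30, 40]
Pivot position: 8

After partitioning with pivot 40, the array becomes [25, 13, 5, 11, 6, 17, 39, 30, 40]. The pivot is placed at index 8. All elements to the left of the pivot are <= 40, and all elements to the right are > 40.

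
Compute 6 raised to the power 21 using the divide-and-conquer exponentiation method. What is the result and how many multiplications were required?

Computing 6^21 by squaring (build up from 6^1; each line after the first costs one multiplication):

6^1 = 6
6^2 = (6^1)^2 = 6^2 = 36
6^4 = (6^2)^2 = 36^2 = 1296
6^5 = 6 * 6^4 = 6 * 1296 = 7776
6^10 = (6^5)^2 = 7776^2 = 60466176
6^20 = (6^10)^2 = 60466176^2 = 3656158440062976
6^21 = 6 * 6^20 = 6 * 3656158440062976 = 21936950640377856

Result: 21936950640377856
Multiplications needed: 6 (6 lines after 6^1)

6^21 = 21936950640377856. Using exponentiation by squaring, this requires 6 multiplications. The key idea: if the exponent is even, square the half-power; if odd, multiply by the base once.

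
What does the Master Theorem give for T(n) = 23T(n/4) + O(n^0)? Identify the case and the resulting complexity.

Master Theorem for T(n) = 23T(n/4) + O(n^0):

a = 23, b = 4, c = 0
log_b(a) = log_4(23) = 2.2618

Case 1: c = 0 < log_4(23) = 2.2618
T(n) = O(n^(log_4 23))

For T(n) = 23T(n/4) + O(n^0): log_4(23) = 2.2618. This is Case 1 of the Master Theorem (c < log_b(a), work dominated by leaves), giving O(n^(log_4 23)).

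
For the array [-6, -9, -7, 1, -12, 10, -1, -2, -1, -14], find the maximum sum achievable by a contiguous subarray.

Using Kadane's algorithm on [-6, -9, -7, 1, -12, 10, -1, -2, -1, -14]:

Scanning through the array:
Position 1 (value -9): max_ending_here = -9, max_so_far = -6
Position 2 (value -7): max_ending_here = -7, max_so_far = -6
Position 3 (value 1): max_ending_here = 1, max_so_far = 1
Position 4 (value -12): max_ending_here = -11, max_so_far = 1
Position 5 (value 10): max_ending_here = 10, max_so_far = 10
Position 6 (value -1): max_ending_here = 9, max_so_far = 10
Position 7 (value -2): max_ending_here = 7, max_so_far = 10
Position 8 (value -1): max_ending_here = 6, max_so_far = 10
Position 9 (value -14): max_ending_here = -8, max_so_far = 10

Maximum subarray: [10]
Maximum sum: 10

The maximum subarray is [10] with sum 10. This subarray runs from index 5 to index 5.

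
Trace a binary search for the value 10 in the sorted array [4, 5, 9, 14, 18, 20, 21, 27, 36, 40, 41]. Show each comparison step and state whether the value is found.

Binary search for 10 in [4, 5, 9, 14, 18, 20, 21, 27, 36, 40, 41]:

lo=0, hi=10, mid=5, arr[mid]=20 -> 20 > 10, search left half
lo=0, hi=4, mid=2, arr[mid]=9 -> 9 < 10, search right half
lo=3, hi=4, mid=3, arr[mid]=14 -> 14 > 10, search left half
lo=3 > hi=2, target 10 not found

Binary search determines that 10 is not in the array after 3 comparisons. The search space was exhausted without finding the target.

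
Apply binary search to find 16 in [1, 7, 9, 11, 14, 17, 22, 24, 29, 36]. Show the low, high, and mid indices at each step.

Binary search for 16 in [1, 7, 9, 11, 14, 17, 22, 24, 29, 36]:

lo=0, hi=9, mid=4, arr[mid]=14 -> 14 < 16, search right half
lo=5, hi=9, mid=7, arr[mid]=24 -> 24 > 16, search left half
lo=5, hi=6, mid=5, arr[mid]=17 -> 17 > 16, search left half
lo=5 > hi=4, target 16 not found

Binary search determines that 16 is not in the array after 3 comparisons. The search space was exhausted without finding the target.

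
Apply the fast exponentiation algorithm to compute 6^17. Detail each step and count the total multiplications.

Computing 6^17 by squaring (build up from 6^1; each line after the first costs one multiplication):

6^1 = 6
6^2 = (6^1)^2 = 6^2 = 36
6^4 = (6^2)^2 = 36^2 = 1296
6^8 = (6^4)^2 = 1296^2 = 1679616
6^16 = (6^8)^2 = 1679616^2 = 2821109907456
6^17 = 6 * 6^16 = 6 * 2821109907456 = 16926659444736

Result: 16926659444736
Multiplications needed: 5 (5 lines after 6^1)

6^17 = 16926659444736. Using exponentiation by squaring, this requires 5 multiplications. The key idea: if the exponent is even, square the half-power; if odd, multiply by the base once.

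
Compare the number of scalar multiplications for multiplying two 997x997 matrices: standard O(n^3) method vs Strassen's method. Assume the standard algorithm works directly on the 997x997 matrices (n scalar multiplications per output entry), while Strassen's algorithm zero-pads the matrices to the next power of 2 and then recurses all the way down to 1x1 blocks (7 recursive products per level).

Matrix multiplication for 997x997 matrices:

Strassen's algorithm requires power-of-2 dimensions. Pad 997x997 to 1024x1024 (next power of 2).

Standard algorithm: 997^3 = 991026973 multiplications
Strassen's algorithm: 7^(log2(1024)) = 7^10 = 282475249 multiplications
Savings: 991026973 - 282475249 = 708551724 multiplications

Standard: 991026973 multiplications (997^3). Strassen: 282475249 multiplications (7^10, after padding to 1024x1024). Strassen reduces 8 recursive multiplications to 7 at each level.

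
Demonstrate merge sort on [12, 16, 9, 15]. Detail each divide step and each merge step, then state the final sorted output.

Merge sort trace:

Split: [12, 16, 9, 15] -> [12, 16] and [9, 15]
  Split: [12, 16] -> [12] and [16]
  Merge: [12] + [16] -> [12, 16]
  Split: [9, 15] -> [9] and [15]
  Merge: [9] + [15] -> [9, 15]
Merge: [12, 16] + [9, 15] -> [9, 12, 15, 16]

Final sorted array: [9, 12, 15, 16]

The merge sort proceeds by recursively splitting the array and merging sorted halves.
After all merges, the sorted array is [9, 12, 15, 16].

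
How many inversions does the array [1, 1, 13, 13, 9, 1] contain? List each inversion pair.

Finding inversions in [1, 1, 13, 13, 9, 1]:

(2, 4): arr[2]=13 > arr[4]=9
(2, 5): arr[2]=13 > arr[5]=1
(3, 4): arr[3]=13 > arr[4]=9
(3, 5): arr[3]=13 > arr[5]=1
(4, 5): arr[4]=9 > arr[5]=1

Total inversions: 5

The array has 5 inversion(s): (2,4), (2,5), (3,4), (3,5), (4,5). Each pair (i,j) satisfies i < j and arr[i] > arr[j].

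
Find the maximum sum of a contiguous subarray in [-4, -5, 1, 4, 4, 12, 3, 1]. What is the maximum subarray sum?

Using Kadane's algorithm on [-4, -5, 1, 4, 4, 12, 3, 1]:

Scanning through the array:
Position 1 (value -5): max_ending_here = -5, max_so_far = -4
Position 2 (value 1): max_ending_here = 1, max_so_far = 1
Position 3 (value 4): max_ending_here = 5, max_so_far = 5
Position 4 (value 4): max_ending_here = 9, max_so_far = 9
Position 5 (value 12): max_ending_here = 21, max_so_far = 21
Position 6 (value 3): max_ending_here = 24, max_so_far = 24
Position 7 (value 1): max_ending_here = 25, max_so_far = 25

Maximum subarray: [1, 4, 4, 12, 3, 1]
Maximum sum: 25

The maximum subarray is [1, 4, 4, 12, 3, 1] with sum 25. This subarray runs from index 2 to index 7.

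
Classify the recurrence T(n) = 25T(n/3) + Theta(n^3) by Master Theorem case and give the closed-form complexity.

Master Theorem for T(n) = 25T(n/3) + O(n^3):

a = 25, b = 3, c = 3
log_b(a) = log_3(25) = 2.9299

Case 3: c = 3 > log_3(25) = 2.9299
T(n) = O(n^3) = O(n^3)

For T(n) = 25T(n/3) + O(n^3): log_3(25) = 2.9299. This is Case 3 of the Master Theorem (c > log_b(a), work dominated by root), giving O(n^3).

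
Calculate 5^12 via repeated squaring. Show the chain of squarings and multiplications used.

Computing 5^12 by squaring (build up from 5^1; each line after the first costs one multiplication):

5^1 = 5
5^2 = (5^1)^2 = 5^2 = 25
5^3 = 5 * 5^2 = 5 * 25 = 125
5^6 = (5^3)^2 = 125^2 = 15625
5^12 = (5^6)^2 = 15625^2 = 244140625

Result: 244140625
Multiplications needed: 4 (4 lines after 5^1)

5^12 = 244140625. Using exponentiation by squaring, this requires 4 multiplications. The key idea: if the exponent is even, square the half-power; if odd, multiply by the base once.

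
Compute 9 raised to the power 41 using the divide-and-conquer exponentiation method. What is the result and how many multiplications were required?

Computing 9^41 by squaring (build up from 9^1; each line after the first costs one multiplication):

9^1 = 9
9^2 = (9^1)^2 = 9^2 = 81
9^4 = (9^2)^2 = 81^2 = 6561
9^5 = 9 * 9^4 = 9 * 6561 = 59049
9^10 = (9^5)^2 = 59049^2 = 3486784401
9^20 = (9^10)^2 = 3486784401^2 = 12157665459056928801
9^40 = (9^20)^2 = 12157665459056928801^2 = 147808829414345923316083210206383297601
9^41 = 9 * 9^40 = 9 * 147808829414345923316083210206383297601 = 1330279464729113309844748891857449678409

Result: 1330279464729113309844748891857449678409
Multiplications needed: 7 (7 lines after 9^1)

9^41 = 1330279464729113309844748891857449678409. Using exponentiation by squaring, this requires 7 multiplications. The key idea: if the exponent is even, square the half-power; if odd, multiply by the base once.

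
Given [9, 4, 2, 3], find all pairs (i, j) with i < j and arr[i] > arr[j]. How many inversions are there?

Finding inversions in [9, 4, 2, 3]:

(0, 1): arr[0]=9 > arr[1]=4
(0, 2): arr[0]=9 > arr[2]=2
(0, 3): arr[0]=9 > arr[3]=3
(1, 2): arr[1]=4 > arr[2]=2
(1, 3): arr[1]=4 > arr[3]=3

Total inversions: 5

The array has 5 inversion(s): (0,1), (0,2), (0,3), (1,2), (1,3). Each pair (i,j) satisfies i < j and arr[i] > arr[j].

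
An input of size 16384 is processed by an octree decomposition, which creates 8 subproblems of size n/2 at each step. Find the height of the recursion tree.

For divide and conquer with division factor 2:

Problem sizes at each level:
Level 0: 16384
Level 1: 8192
Level 2: 4096
Level 3: 2048
Level 4: 1024
Level 5: 512
Level 6: 256
Level 7: 128
Level 8: 64
Level 9: 32
Level 10: 16
Level 11: 8
Level 12: 4
Level 13: 2
Level 14: 1

The root is level 0 and the size-1 base case is level 14 (the tree spans levels 0 through 14, i.e. 15 levels counting the root), so the depth is the number of divisions: log_2(16384) = 14

The recursion tree depth is log_2(16384) = 14. At each level, the problem size is divided by 2, so it takes 14 divisions to reduce to a base case of size 1. The algorithm makes 8 recursive calls at each level.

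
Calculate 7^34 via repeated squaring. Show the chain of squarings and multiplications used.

Computing 7^34 by squaring (build up from 7^1; each line after the first costs one multiplication):

7^1 = 7
7^2 = (7^1)^2 = 7^2 = 49
7^4 = (7^2)^2 = 49^2 = 2401
7^8 = (7^4)^2 = 2401^2 = 5764801
7^16 = (7^8)^2 = 5764801^2 = 33232930569601
7^17 = 7 * 7^16 = 7 * 33232930569601 = 232630513987207
7^34 = (7^17)^2 = 232630513987207^2 = 54116956037952111668959660849

Result: 54116956037952111668959660849
Multiplications needed: 6 (6 lines after 7^1)

7^34 = 54116956037952111668959660849. Using exponentiation by squaring, this requires 6 multiplications. The key idea: if the exponent is even, square the half-power; if odd, multiply by the base once.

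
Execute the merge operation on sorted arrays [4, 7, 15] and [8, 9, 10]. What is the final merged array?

Merging process:

Compare 4 vs 8: take 4 from left. Merged: [4]
Compare 7 vs 8: take 7 from left. Merged: [4, 7]
Compare 15 vs 8: take 8 from right. Merged: [4, 7, 8]
Compare 15 vs 9: take 9 from right. Merged: [4, 7, 8, 9]
Compare 15 vs 10: take 10 from right. Merged: [4, 7, 8, 9, 10]
Append remaining from left: [15]. Merged: [4, 7, 8, 9, 10, 15]

Final merged array: [4, 7, 8, 9, 10, 15]
Total comparisons: 5

The merged array is [4, 7, 8, 9, 10, 15], requiring 5 comparisons. The merge step runs in O(n) time where n is the total number of elements.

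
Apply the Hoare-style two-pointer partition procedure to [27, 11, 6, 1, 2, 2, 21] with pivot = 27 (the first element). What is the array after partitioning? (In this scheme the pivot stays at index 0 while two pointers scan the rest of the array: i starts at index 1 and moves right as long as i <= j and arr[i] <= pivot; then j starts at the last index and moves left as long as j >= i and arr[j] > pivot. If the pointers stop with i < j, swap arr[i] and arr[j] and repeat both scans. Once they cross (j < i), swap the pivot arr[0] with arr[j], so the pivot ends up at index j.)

Hoare-style two-pointer partition with pivot = 27:

Initial array: [27, 11, 6, 1, 2, 2, 21]

Pointers start at i = 1, j = 6.
i ends at 7, j ends at 6: the pointers have crossed (j < i), so scanning stops.

Swap pivot arr[0] with arr[6] to place pivot at position 6: [21, 11, 6, 1, 2, 2, 27]
Pivot position: 6

After partitioning with pivot 27, the array becomes [21, 11, 6, 1, 2, 2, 27]. The pivot is placed at index 6. All elements to the left of the pivot are <= 27, and all elements to the right are > 27.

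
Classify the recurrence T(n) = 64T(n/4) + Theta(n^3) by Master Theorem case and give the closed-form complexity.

Master Theorem for T(n) = 64T(n/4) + O(n^3):

a = 64, b = 4, c = 3
log_b(a) = log_4(64) = 3.0000

Case 2: c = 3 = log_4(64) = 3.0000
T(n) = O(n^3 log n) = O(n^3 log n)

For T(n) = 64T(n/4) + O(n^3): log_4(64) = 3.0000. This is Case 2 of the Master Theorem (c = log_b(a), equal work at all levels), giving O(n^3 log n).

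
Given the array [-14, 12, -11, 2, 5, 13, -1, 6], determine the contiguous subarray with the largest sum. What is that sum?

Using Kadane's algorithm on [-14, 12, -11, 2, 5, 13, -1, 6]:

Scanning through the array:
Position 1 (value 12): max_ending_here = 12, max_so_far = 12
Position 2 (value -11): max_ending_here = 1, max_so_far = 12
Position 3 (value 2): max_ending_here = 3, max_so_far = 12
Position 4 (value 5): max_ending_here = 8, max_so_far = 12
Position 5 (value 13): max_ending_here = 21, max_so_far = 21
Position 6 (value -1): max_ending_here = 20, max_so_far = 21
Position 7 (value 6): max_ending_here = 26, max_so_far = 26

Maximum subarray: [12, -11, 2, 5, 13, -1, 6]
Maximum sum: 26

The maximum subarray is [12, -11, 2, 5, 13, -1, 6] with sum 26. This subarray runs from index 1 to index 7.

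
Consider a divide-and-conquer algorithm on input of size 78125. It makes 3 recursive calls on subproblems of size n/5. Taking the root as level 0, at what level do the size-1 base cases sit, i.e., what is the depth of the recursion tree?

For divide and conquer with division factor 5:

Problem sizes at each level:
Level 0: 78125
Level 1: 15625
Level 2: 3125
Level 3: 625
Level 4: 125
Level 5: 25
Level 6: 5
Level 7: 1

The root is level 0 and the size-1 base case is level 7 (the tree spans levels 0 through 7, i.e. 8 levels counting the root), so the depth is the number of divisions: log_5(78125) = 7

The recursion tree depth is log_5(78125) = 7. At each level, the problem size is divided by 5, so it takes 7 divisions to reduce to a base case of size 1. The algorithm makes 3 recursive calls at each level.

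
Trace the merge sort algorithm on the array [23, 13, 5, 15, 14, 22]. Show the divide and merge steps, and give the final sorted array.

Merge sort trace:

Split: [23, 13, 5, 15, 14, 22] -> [23, 13, 5] and [15, 14, 22]
  Split: [23, 13, 5] -> [23] and [13, 5]
    Split: [13, 5] -> [13] and [5]
    Merge: [13] + [5] -> [5, 13]
  Merge: [23] + [5, 13] -> [5, 13, 23]
  Split: [15, 14, 22] -> [15] and [14, 22]
    Split: [14, 22] -> [14] and [22]
    Merge: [14] + [22] -> [14, 22]
  Merge: [15] + [14, 22] -> [14, 15, 22]
Merge: [5, 13, 23] + [14, 15, 22] -> [5, 13, 14, 15, 22, 23]

Final sorted array: [5, 13, 14, 15, 22, 23]

The merge sort proceeds by recursively splitting the array and merging sorted halves.
After all merges, the sorted array is [5, 13, 14, 15, 22, 23].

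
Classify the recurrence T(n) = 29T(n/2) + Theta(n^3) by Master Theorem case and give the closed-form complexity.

Master Theorem for T(n) = 29T(n/2) + O(n^3):

a = 29, b = 2, c = 3
log_b(a) = log_2(29) = 4.8580

Case 1: c = 3 < log_2(29) = 4.8580
T(n) = O(n^(log_2 29))

For T(n) = 29T(n/2) + O(n^3): log_2(29) = 4.8580. This is Case 1 of the Master Theorem (c < log_b(a), work dominated by leaves), giving O(n^(log_2 29)).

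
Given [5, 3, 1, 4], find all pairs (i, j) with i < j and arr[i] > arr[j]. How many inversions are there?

Finding inversions in [5, 3, 1, 4]:

(0, 1): arr[0]=5 > arr[1]=3
(0, 2): arr[0]=5 > arr[2]=1
(0, 3): arr[0]=5 > arr[3]=4
(1, 2): arr[1]=3 > arr[2]=1

Total inversions: 4

The array has 4 inversion(s): (0,1), (0,2), (0,3), (1,2). Each pair (i,j) satisfies i < j and arr[i] > arr[j].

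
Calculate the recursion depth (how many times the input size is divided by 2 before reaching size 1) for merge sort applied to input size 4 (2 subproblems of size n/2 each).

For divide and conquer with division factor 2:

Problem sizes at each level:
Level 0: 4
Level 1: 2
Level 2: 1

The root is level 0 and the size-1 base case is level 2 (the tree spans levels 0 through 2, i.e. 3 levels counting the root), so the depth is the number of divisions: log_2(4) = 2

The recursion tree depth is log_2(4) = 2. At each level, the problem size is divided by 2, so it takes 2 divisions to reduce to a base case of size 1. The algorithm makes 2 recursive calls at each level.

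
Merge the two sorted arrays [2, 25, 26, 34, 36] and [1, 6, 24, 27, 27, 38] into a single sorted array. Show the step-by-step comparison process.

Merging process:

Compare 2 vs 1: take 1 from right. Merged: [1]
Compare 2 vs 6: take 2 from left. Merged: [1, 2]
Compare 25 vs 6: take 6 from right. Merged: [1, 2, 6]
Compare 25 vs 24: take 24 from right. Merged: [1, 2, 6, 24]
Compare 25 vs 27: take 25 from left. Merged: [1, 2, 6, 24, 25]
Compare 26 vs 27: take 26 from left. Merged: [1, 2, 6, 24, 25, 26]
Compare 34 vs 27: take 27 from right. Merged: [1, 2, 6, 24, 25, 26, 27]
Compare 34 vs 27: take 27 from right. Merged: [1, 2, 6, 24, 25, 26, 27, 27]
Compare 34 vs 38: take 34 from left. Merged: [1, 2, 6, 24, 25, 26, 27, 27, 34]
Compare 36 vs 38: take 36 from left. Merged: [1, 2, 6, 24, 25, 26, 27, 27, 34, 36]
Append remaining from right: [38]. Merged: [1, 2, 6, 24, 25, 26, 27, 27, 34, 36, 38]

Final merged array: [1, 2, 6, 24, 25, 26, 27, 27, 34, 36, 38]
Total comparisons: 10

The merged array is [1, 2, 6, 24, 25, 26, 27, 27, 34, 36, 38], requiring 10 comparisons. The merge step runs in O(n) time where n is the total number of elements.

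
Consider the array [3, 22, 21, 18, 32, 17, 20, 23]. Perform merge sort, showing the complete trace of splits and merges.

Merge sort trace:

Split: [3, 22, 21, 18, 32, 17, 20, 23] -> [3, 22, 21, 18] and [32, 17, 20, 23]
  Split: [3, 22, 21, 18] -> [3, 22] and [21, 18]
    Split: [3, 22] -> [3] and [22]
    Merge: [3] + [22] -> [3, 22]
    Split: [21, 18] -> [21] and [18]
    Merge: [21] + [18] -> [18, 21]
  Merge: [3, 22] + [18, 21] -> [3, 18, 21, 22]
  Split: [32, 17, 20, 23] -> [32, 17] and [20, 23]
    Split: [32, 17] -> [32] and [17]
    Merge: [32] + [17] -> [17, 32]
    Split: [20, 23] -> [20] and [23]
    Merge: [20] + [23] -> [20, 23]
  Merge: [17, 32] + [20, 23] -> [17, 20, 23, 32]
Merge: [3, 18, 21, 22] + [17, 20, 23, 32] -> [3, 17, 18, 20, 21, 22, 23, 32]

Final sorted array: [3, 17, 18, 20, 21, 22, 23, 32]

The merge sort proceeds by recursively splitting the array and merging sorted halves.
After all merges, the sorted array is [3, 17, 18, 20, 21, 22, 23, 32].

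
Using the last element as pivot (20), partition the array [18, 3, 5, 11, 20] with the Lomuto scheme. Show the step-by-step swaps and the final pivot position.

Lomuto partition with pivot = 20:

Initial array: [18, 3, 5, 11, 20]

arr[0]=18 <= 20: swap with position 0, array becomes [18, 3, 5, 11, 20]
arr[1]=3 <= 20: swap with position 1, array becomes [18, 3, 5, 11, 20]
arr[2]=5 <= 20: swap with position 2, array becomes [18, 3, 5, 11, 20]
arr[3]=11 <= 20: swap with position 3, array becomes [18, 3, 5, 11, 20]

Place pivot at position 4: [18, 3, 5, 11, 20]
Pivot position: 4

After partitioning with pivot 20, the array becomes [18, 3, 5, 11, 20]. The pivot is placed at index 4. All elements to the left of the pivot are <= 20, and all elements to the right are > 20.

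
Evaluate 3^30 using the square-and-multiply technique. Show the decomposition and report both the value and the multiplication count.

Computing 3^30 by squaring (build up from 3^1; each line after the first costs one multiplication):

3^1 = 3
3^2 = (3^1)^2 = 3^2 = 9
3^3 = 3 * 3^2 = 3 * 9 = 27
3^6 = (3^3)^2 = 27^2 = 729
3^7 = 3 * 3^6 = 3 * 729 = 2187
3^14 = (3^7)^2 = 2187^2 = 4782969
3^15 = 3 * 3^14 = 3 * 4782969 = 14348907
3^30 = (3^15)^2 = 14348907^2 = 205891132094649

Result: 205891132094649
Multiplications needed: 7 (7 lines after 3^1)

3^30 = 205891132094649. Using exponentiation by squaring, this requires 7 multiplications. The key idea: if the exponent is even, square the half-power; if odd, multiply by the base once.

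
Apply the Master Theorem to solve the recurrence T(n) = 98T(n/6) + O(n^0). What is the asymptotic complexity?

Master Theorem for T(n) = 98T(n/6) + O(n^0):

a = 98, b = 6, c = 0
log_b(a) = log_6(98) = 2.5589

Case 1: c = 0 < log_6(98) = 2.5589
T(n) = O(n^(log_6 98))

For T(n) = 98T(n/6) + O(n^0): log_6(98) = 2.5589. This is Case 1 of the Master Theorem (c < log_b(a), work dominated by leaves), giving O(n^(log_6 98)).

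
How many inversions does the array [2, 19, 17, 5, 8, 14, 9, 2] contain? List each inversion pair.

Finding inversions in [2, 19, 17, 5, 8, 14, 9, 2]:

(1, 2): arr[1]=19 > arr[2]=17
(1, 3): arr[1]=19 > arr[3]=5
(1, 4): arr[1]=19 > arr[4]=8
(1, 5): arr[1]=19 > arr[5]=14
(1, 6): arr[1]=19 > arr[6]=9
(1, 7): arr[1]=19 > arr[7]=2
(2, 3): arr[2]=17 > arr[3]=5
(2, 4): arr[2]=17 > arr[4]=8
(2, 5): arr[2]=17 > arr[5]=14
(2, 6): arr[2]=17 > arr[6]=9
(2, 7): arr[2]=17 > arr[7]=2
(3, 7): arr[3]=5 > arr[7]=2
(4, 7): arr[4]=8 > arr[7]=2
(5, 6): arr[5]=14 > arr[6]=9
(5, 7): arr[5]=14 > arr[7]=2
(6, 7): arr[6]=9 > arr[7]=2

Total inversions: 16

The array has 16 inversion(s): (1,2), (1,3), (1,4), (1,5), (1,6), (1,7), (2,3), (2,4), (2,5), (2,6), (2,7), (3,7), (4,7), (5,6), (5,7), (6,7). Each pair (i,j) satisfies i < j and arr[i] > arr[j].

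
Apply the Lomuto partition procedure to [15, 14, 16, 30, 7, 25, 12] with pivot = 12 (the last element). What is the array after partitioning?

Lomuto partition with pivot = 12:

Initial array: [15, 14, 16, 30, 7, 25, 12]

arr[0]=15 > 12: no swap
arr[1]=14 > 12: no swap
arr[2]=16 > 12: no swap
arr[3]=30 > 12: no swap
arr[4]=7 <= 12: swap with position 0, array becomes [7, 14, 16, 30, 15, 25, 12]
arr[5]=25 > 12: no swap

Place pivot at position 1: [7, 12, 16, 30, 15, 25, 14]
Pivot position: 1

After partitioning with pivot 12, the array becomes [7, 12, 16, 30, 15, 25, 14]. The pivot is placed at index 1. All elements to the left of the pivot are <= 12, and all elements to the right are > 12.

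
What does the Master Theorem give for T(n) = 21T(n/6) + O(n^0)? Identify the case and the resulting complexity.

Master Theorem for T(n) = 21T(n/6) + O(n^0):

a = 21, b = 6, c = 0
log_b(a) = log_6(21) = 1.6992

Case 1: c = 0 < log_6(21) = 1.6992
T(n) = O(n^(log_6 21))

For T(n) = 21T(n/6) + O(n^0): log_6(21) = 1.6992. This is Case 1 of the Master Theorem (c < log_b(a), work dominated by leaves), giving O(n^(log_6 21)).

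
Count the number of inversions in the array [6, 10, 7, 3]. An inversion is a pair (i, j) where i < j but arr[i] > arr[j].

Finding inversions in [6, 10, 7, 3]:

(0, 3): arr[0]=6 > arr[3]=3
(1, 2): arr[1]=10 > arr[2]=7
(1, 3): arr[1]=10 > arr[3]=3
(2, 3): arr[2]=7 > arr[3]=3

Total inversions: 4

The array has 4 inversion(s): (0,3), (1,2), (1,3), (2,3). Each pair (i,j) satisfies i < j and arr[i] > arr[j].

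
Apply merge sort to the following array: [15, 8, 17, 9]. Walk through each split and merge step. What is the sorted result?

Merge sort trace:

Split: [15, 8, 17, 9] -> [15, 8] and [17, 9]
  Split: [15, 8] -> [15] and [8]
  Merge: [15] + [8] -> [8, 15]
  Split: [17, 9] -> [17] and [9]
  Merge: [17] + [9] -> [9, 17]
Merge: [8, 15] + [9, 17] -> [8, 9, 15, 17]

Final sorted array: [8, 9, 15, 17]

The merge sort proceeds by recursively splitting the array and merging sorted halves.
After all merges, the sorted array is [8, 9, 15, 17].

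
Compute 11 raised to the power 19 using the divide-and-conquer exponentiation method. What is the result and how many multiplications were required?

Computing 11^19 by squaring (build up from 11^1; each line after the first costs one multiplication):

11^1 = 11
11^2 = (11^1)^2 = 11^2 = 121
11^4 = (11^2)^2 = 121^2 = 14641
11^8 = (11^4)^2 = 14641^2 = 214358881
11^9 = 11 * 11^8 = 11 * 214358881 = 2357947691
11^18 = (11^9)^2 = 2357947691^2 = 5559917313492231481
11^19 = 11 * 11^18 = 11 * 5559917313492231481 = 61159090448414546291

Result: 61159090448414546291
Multiplications needed: 6 (6 lines after 11^1)

11^19 = 61159090448414546291. Using exponentiation by squaring, this requires 6 multiplications. The key idea: if the exponent is even, square the half-power; if odd, multiply by the base once.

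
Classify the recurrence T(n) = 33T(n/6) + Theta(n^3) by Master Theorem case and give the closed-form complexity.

Master Theorem for T(n) = 33T(n/6) + O(n^3):

a = 33, b = 6, c = 3
log_b(a) = log_6(33) = 1.9514

Case 3: c = 3 > log_6(33) = 1.9514
T(n) = O(n^3) = O(n^3)

For T(n) = 33T(n/6) + O(n^3): log_6(33) = 1.9514. This is Case 3 of the Master Theorem (c > log_b(a), work dominated by root), giving O(n^3).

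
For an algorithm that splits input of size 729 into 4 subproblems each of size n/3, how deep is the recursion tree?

For divide and conquer with division factor 3:

Problem sizes at each level:
Level 0: 729
Level 1: 243
Level 2: 81
Level 3: 27
Level 4: 9
Level 5: 3
Level 6: 1

The root is level 0 and the size-1 base case is level 6 (the tree spans levels 0 through 6, i.e. 7 levels counting the root), so the depth is the number of divisions: log_3(729) = 6

The recursion tree depth is log_3(729) = 6. At each level, the problem size is divided by 3, so it takes 6 divisions to reduce to a base case of size 1. The algorithm makes 4 recursive calls at each level.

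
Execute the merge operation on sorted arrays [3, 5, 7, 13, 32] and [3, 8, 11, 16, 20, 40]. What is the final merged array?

Merging process:

Compare 3 vs 3: take 3 from left. Merged: [3]
Compare 5 vs 3: take 3 from right. Merged: [3, 3]
Compare 5 vs 8: take 5 from left. Merged: [3, 3, 5]
Compare 7 vs 8: take 7 from left. Merged: [3, 3, 5, 7]
Compare 13 vs 8: take 8 from right. Merged: [3, 3, 5, 7, 8]
Compare 13 vs 11: take 11 from right. Merged: [3, 3, 5, 7, 8, 11]
Compare 13 vs 16: take 13 from left. Merged: [3, 3, 5, 7, 8, 11, 13]
Compare 32 vs 16: take 16 from right. Merged: [3, 3, 5, 7, 8, 11, 13, 16]
Compare 32 vs 20: take 20 from right. Merged: [3, 3, 5, 7, 8, 11, 13, 16, 20]
Compare 32 vs 40: take 32 from left. Merged: [3, 3, 5, 7, 8, 11, 13, 16, 20, 32]
Append remaining from right: [40]. Merged: [3, 3, 5, 7, 8, 11, 13, 16, 20, 32, 40]

Final merged array: [3, 3, 5, 7, 8, 11, 13, 16, 20, 32, 40]
Total comparisons: 10

The merged array is [3, 3, 5, 7, 8, 11, 13, 16, 20, 32, 40], requiring 10 comparisons. The merge step runs in O(n) time where n is the total number of elements.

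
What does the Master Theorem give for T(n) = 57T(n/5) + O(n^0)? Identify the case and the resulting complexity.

Master Theorem for T(n) = 57T(n/5) + O(n^0):

a = 57, b = 5, c = 0
log_b(a) = log_5(57) = 2.5121

Case 1: c = 0 < log_5(57) = 2.5121
T(n) = O(n^(log_5 57))

For T(n) = 57T(n/5) + O(n^0): log_5(57) = 2.5121. This is Case 1 of the Master Theorem (c < log_b(a), work dominated by leaves), giving O(n^(log_5 57)).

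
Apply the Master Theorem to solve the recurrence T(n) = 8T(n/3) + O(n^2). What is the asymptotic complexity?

Master Theorem for T(n) = 8T(n/3) + O(n^2):

a = 8, b = 3, c = 2
log_b(a) = log_3(8) = 1.8928

Case 3: c = 2 > log_3(8) = 1.8928
T(n) = O(n^2) = O(n^2)

For T(n) = 8T(n/3) + O(n^2): log_3(8) = 1.8928. This is Case 3 of the Master Theorem (c > log_b(a), work dominated by root), giving O(n^2).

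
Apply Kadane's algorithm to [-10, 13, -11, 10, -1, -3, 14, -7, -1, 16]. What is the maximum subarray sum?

Using Kadane's algorithm on [-10, 13, -11, 10, -1, -3, 14, -7, -1, 16]:

Scanning through the array:
Position 1 (value 13): max_ending_here = 13, max_so_far = 13
Position 2 (value -11): max_ending_here = 2, max_so_far = 13
Position 3 (value 10): max_ending_here = 12, max_so_far = 13
Position 4 (value -1): max_ending_here = 11, max_so_far = 13
Position 5 (value -3): max_ending_here = 8, max_so_far = 13
Position 6 (value 14): max_ending_here = 22, max_so_far = 22
Position 7 (value -7): max_ending_here = 15, max_so_far = 22
Position 8 (value -1): max_ending_here = 14, max_so_far = 22
Position 9 (value 16): max_ending_here = 30, max_so_far = 30

Maximum subarray: [13, -11, 10, -1, -3, 14, -7, -1, 16]
Maximum sum: 30

The maximum subarray is [13, -11, 10, -1, -3, 14, -7, -1, 16] with sum 30. This subarray runs from index 1 to index 9.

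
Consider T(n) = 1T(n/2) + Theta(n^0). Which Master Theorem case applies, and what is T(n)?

Master Theorem for T(n) = 1T(n/2) + O(n^0):

a = 1, b = 2, c = 0
log_b(a) = log_2(1) = 0.0000

Case 2: c = 0 = log_2(1) = 0.0000
T(n) = O(n^0 log n) = O(log n)

For T(n) = 1T(n/2) + O(n^0): log_2(1) = 0.0000. This is Case 2 of the Master Theorem (c = log_b(a), equal work at all levels), giving O(log n).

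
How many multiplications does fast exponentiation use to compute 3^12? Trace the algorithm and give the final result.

Computing 3^12 by squaring (build up from 3^1; each line after the first costs one multiplication):

3^1 = 3
3^2 = (3^1)^2 = 3^2 = 9
3^3 = 3 * 3^2 = 3 * 9 = 27
3^6 = (3^3)^2 = 27^2 = 729
3^12 = (3^6)^2 = 729^2 = 531441

Result: 531441
Multiplications needed: 4 (4 lines after 3^1)

3^12 = 531441. Using exponentiation by squaring, this requires 4 multiplications. The key idea: if the exponent is even, square the half-power; if odd, multiply by the base once.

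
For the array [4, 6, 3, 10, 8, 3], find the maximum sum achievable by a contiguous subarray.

Using Kadane's algorithm on [4, 6, 3, 10, 8, 3]:

Scanning through the array:
Position 1 (value 6): max_ending_here = 10, max_so_far = 10
Position 2 (value 3): max_ending_here = 13, max_so_far = 13
Position 3 (value 10): max_ending_here = 23, max_so_far = 23
Position 4 (value 8): max_ending_here = 31, max_so_far = 31
Position 5 (value 3): max_ending_here = 34, max_so_far = 34

Maximum subarray: [4, 6, 3, 10, 8, 3]
Maximum sum: 34

The maximum subarray is [4, 6, 3, 10, 8, 3] with sum 34. This subarray runs from index 0 to index 5.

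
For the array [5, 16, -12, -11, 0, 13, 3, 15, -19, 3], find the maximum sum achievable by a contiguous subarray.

Using Kadane's algorithm on [5, 16, -12, -11, 0, 13, 3, 15, -19, 3]:

Scanning through the array:
Position 1 (value 16): max_ending_here = 21, max_so_far = 21
Position 2 (value -12): max_ending_here = 9, max_so_far = 21
Position 3 (value -11): max_ending_here = -2, max_so_far = 21
Position 4 (value 0): max_ending_here = 0, max_so_far = 21
Position 5 (value 13): max_ending_here = 13, max_so_far = 21
Position 6 (value 3): max_ending_here = 16, max_so_far = 21
Position 7 (value 15): max_ending_here = 31, max_so_far = 31
Position 8 (value -19): max_ending_here = 12, max_so_far = 31
Position 9 (value 3): max_ending_here = 15, max_so_far = 31

Maximum subarray: [0, 13, 3, 15]
Maximum sum: 31

The maximum subarray is [0, 13, 3, 15] with sum 31. This subarray runs from index 4 to index 7.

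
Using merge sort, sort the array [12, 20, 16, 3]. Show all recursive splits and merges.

Merge sort trace:

Split: [12, 20, 16, 3] -> [12, 20] and [16, 3]
  Split: [12, 20] -> [12] and [20]
  Merge: [12] + [20] -> [12, 20]
  Split: [16, 3] -> [16] and [3]
  Merge: [16] + [3] -> [3, 16]
Merge: [12, 20] + [3, 16] -> [3, 12, 16, 20]

Final sorted array: [3, 12, 16, 20]

The merge sort proceeds by recursively splitting the array and merging sorted halves.
After all merges, the sorted array is [3, 12, 16, 20].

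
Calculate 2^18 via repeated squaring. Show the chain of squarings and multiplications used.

Computing 2^18 by squaring (build up from 2^1; each line after the first costs one multiplication):

2^1 = 2
2^2 = (2^1)^2 = 2^2 = 4
2^4 = (2^2)^2 = 4^2 = 16
2^8 = (2^4)^2 = 16^2 = 256
2^9 = 2 * 2^8 = 2 * 256 = 512
2^18 = (2^9)^2 = 512^2 = 262144

Result: 262144
Multiplications needed: 5 (5 lines after 2^1)

2^18 = 262144. Using exponentiation by squaring, this requires 5 multiplications. The key idea: if the exponent is even, square the half-power; if odd, multiply by the base once.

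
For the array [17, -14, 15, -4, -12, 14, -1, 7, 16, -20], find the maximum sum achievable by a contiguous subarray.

Using Kadane's algorithm on [17, -14, 15, -4, -12, 14, -1, 7, 16, -20]:

Scanning through the array:
Position 1 (value -14): max_ending_here = 3, max_so_far = 17
Position 2 (value 15): max_ending_here = 18, max_so_far = 18
Position 3 (value -4): max_ending_here = 14, max_so_far = 18
Position 4 (value -12): max_ending_here = 2, max_so_far = 18
Position 5 (value 14): max_ending_here = 16, max_so_far = 18
Position 6 (value -1): max_ending_here = 15, max_so_far = 18
Position 7 (value 7): max_ending_here = 22, max_so_far = 22
Position 8 (value 16): max_ending_here = 38, max_so_far = 38
Position 9 (value -20): max_ending_here = 18, max_so_far = 38

Maximum subarray: [17, -14, 15, -4, -12, 14, -1, 7, 16]
Maximum sum: 38

The maximum subarray is [17, -14, 15, -4, -12, 14, -1, 7, 16] with sum 38. This subarray runs from index 0 to index 8.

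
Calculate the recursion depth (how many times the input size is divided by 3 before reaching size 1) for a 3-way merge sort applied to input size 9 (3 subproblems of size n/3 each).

For divide and conquer with division factor 3:

Problem sizes at each level:
Level 0: 9
Level 1: 3
Level 2: 1

The root is level 0 and the size-1 base case is level 2 (the tree spans levels 0 through 2, i.e. 3 levels counting the root), so the depth is the number of divisions: log_3(9) = 2

The recursion tree depth is log_3(9) = 2. At each level, the problem size is divided by 3, so it takes 2 divisions to reduce to a base case of size 1. The algorithm makes 3 recursive calls at each level.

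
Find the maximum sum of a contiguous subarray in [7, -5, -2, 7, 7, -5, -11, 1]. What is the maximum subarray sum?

Using Kadane's algorithm on [7, -5, -2, 7, 7, -5, -11, 1]:

Scanning through the array:
Position 1 (value -5): max_ending_here = 2, max_so_far = 7
Position 2 (value -2): max_ending_here = 0, max_so_far = 7
Position 3 (value 7): max_ending_here = 7, max_so_far = 7
Position 4 (value 7): max_ending_here = 14, max_so_far = 14
Position 5 (value -5): max_ending_here = 9, max_so_far = 14
Position 6 (value -11): max_ending_here = -2, max_so_far = 14
Position 7 (value 1): max_ending_here = 1, max_so_far = 14

Maximum subarray: [7, -5, -2, 7, 7]
Maximum sum: 14

The maximum subarray is [7, -5, -2, 7, 7] with sum 14. This subarray runs from index 0 to index 4.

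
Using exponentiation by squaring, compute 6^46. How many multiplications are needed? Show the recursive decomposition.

Computing 6^46 by squaring (build up from 6^1; each line after the first costs one multiplication):

6^1 = 6
6^2 = (6^1)^2 = 6^2 = 36
6^4 = (6^2)^2 = 36^2 = 1296
6^5 = 6 * 6^4 = 6 * 1296 = 7776
6^10 = (6^5)^2 = 7776^2 = 60466176
6^11 = 6 * 6^10 = 6 * 60466176 = 362797056
6^22 = (6^11)^2 = 362797056^2 = 131621703842267136
6^23 = 6 * 6^22 = 6 * 131621703842267136 = 789730223053602816
6^46 = (6^23)^2 = 789730223053602816^2 = 623673825204293256669089197883129856

Result: 623673825204293256669089197883129856
Multiplications needed: 8 (8 lines after 6^1)

6^46 = 623673825204293256669089197883129856. Using exponentiation by squaring, this requires 8 multiplications. The key idea: if the exponent is even, square the half-power; if odd, multiply by the base once.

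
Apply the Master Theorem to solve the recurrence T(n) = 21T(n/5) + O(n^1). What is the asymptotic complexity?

Master Theorem for T(n) = 21T(n/5) + O(n^1):

a = 21, b = 5, c = 1
log_b(a) = log_5(21) = 1.8917

Case 1: c = 1 < log_5(21) = 1.8917
T(n) = O(n^(log_5 21))

For T(n) = 21T(n/5) + O(n^1): log_5(21) = 1.8917. This is Case 1 of the Master Theorem (c < log_b(a), work dominated by leaves), giving O(n^(log_5 21)).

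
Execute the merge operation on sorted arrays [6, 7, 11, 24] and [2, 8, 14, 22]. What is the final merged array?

Merging process:

Compare 6 vs 2: take 2 from right. Merged: [2]
Compare 6 vs 8: take 6 from left. Merged: [2, 6]
Compare 7 vs 8: take 7 from left. Merged: [2, 6, 7]
Compare 11 vs 8: take 8 from right. Merged: [2, 6, 7, 8]
Compare 11 vs 14: take 11 from left. Merged: [2, 6, 7, 8, 11]
Compare 24 vs 14: take 14 from right. Merged: [2, 6, 7, 8, 11, 14]
Compare 24 vs 22: take 22 from right. Merged: [2, 6, 7, 8, 11, 14, 22]
Append remaining from left: [24]. Merged: [2, 6, 7, 8, 11, 14, 22, 24]

Final merged array: [2, 6, 7, 8, 11, 14, 22, 24]
Total comparisons: 7

The merged array is [2, 6, 7, 8, 11, 14, 22, 24], requiring 7 comparisons. The merge step runs in O(n) time where n is the total number of elements.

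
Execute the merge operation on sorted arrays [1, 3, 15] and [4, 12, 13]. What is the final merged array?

Merging process:

Compare 1 vs 4: take 1 from left. Merged: [1]
Compare 3 vs 4: take 3 from left. Merged: [1, 3]
Compare 15 vs 4: take 4 from right. Merged: [1, 3, 4]
Compare 15 vs 12: take 12 from right. Merged: [1, 3, 4, 12]
Compare 15 vs 13: take 13 from right. Merged: [1, 3, 4, 12, 13]
Append remaining from left: [15]. Merged: [1, 3, 4, 12, 13, 15]

Final merged array: [1, 3, 4, 12, 13, 15]
Total comparisons: 5

The merged array is [1, 3, 4, 12, 13, 15], requiring 5 comparisons. The merge step runs in O(n) time where n is the total number of elements.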